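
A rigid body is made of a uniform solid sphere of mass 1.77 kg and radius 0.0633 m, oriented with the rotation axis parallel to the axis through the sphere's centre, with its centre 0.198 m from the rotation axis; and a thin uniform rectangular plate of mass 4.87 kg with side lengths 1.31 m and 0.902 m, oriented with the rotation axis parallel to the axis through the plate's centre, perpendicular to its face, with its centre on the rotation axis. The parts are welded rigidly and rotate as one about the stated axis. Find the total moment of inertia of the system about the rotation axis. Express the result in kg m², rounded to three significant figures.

Solid sphere: I_cm = (2/5)MR² = (2/5)(1.77)(0.0633)² = 0.0028369 kg m²; centre at d = 0.198 m, so the parallel axis theorem gives I = 0.0028369 + (1.77)(0.198)² = 0.072228 kg m².
Rectangular plate: I_cm = (1/12)M(a²+b²) = (1/12)(4.87)[(1.31)² + (0.902)²] = 1.0266 kg m²; axis through the centre, so I = 1.0266 kg m².
Total I = 0.072228 + 1.0266 = 1.0989 kg m².

1.10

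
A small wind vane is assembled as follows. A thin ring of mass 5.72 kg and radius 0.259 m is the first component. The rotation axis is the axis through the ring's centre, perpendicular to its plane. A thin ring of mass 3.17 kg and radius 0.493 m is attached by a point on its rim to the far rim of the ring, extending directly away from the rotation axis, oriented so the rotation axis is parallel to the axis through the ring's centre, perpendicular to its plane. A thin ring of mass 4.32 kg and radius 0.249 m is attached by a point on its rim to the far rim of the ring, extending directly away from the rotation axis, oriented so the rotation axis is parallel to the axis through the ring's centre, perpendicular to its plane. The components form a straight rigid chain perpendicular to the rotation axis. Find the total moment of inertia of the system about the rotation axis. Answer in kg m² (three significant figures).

Thin ring: I_cm = MR² = (5.72)(0.259)² = 0.3837 kg m²; axis through the centre, so I = 0.3837 kg m².
Thin ring: I_cm = MR² = (3.17)(0.493)² = 0.77047 kg m²; centre at d = 0.259 + 0.493 = 0.752 m, so the parallel axis theorem gives I = 0.77047 + (3.17)(0.752)² = 2.5631 kg m².
Thin ring: I_cm = MR² = (4.32)(0.249)² = 0.26784 kg m²; centre at d = 0.259 + 0.493 + 0.493 + 0.249 = 1.494 m, so the parallel axis theorem gives I = 0.26784 + (4.32)(1.494)² = 9.9102 kg m².
Total I = 0.3837 + 2.5631 + 9.9102 = 12.857 kg m².

12.9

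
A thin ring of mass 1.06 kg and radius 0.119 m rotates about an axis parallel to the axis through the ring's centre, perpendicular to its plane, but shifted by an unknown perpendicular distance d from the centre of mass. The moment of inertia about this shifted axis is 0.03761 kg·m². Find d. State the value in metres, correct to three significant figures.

0.146

About the centre-of-mass axis, I_cm = MR² = (1.06)(0.119)² = 0.015011 kg·m².
Parallel axis theorem: I = I_cm + Md², so Md² = 0.03761 − 0.015011 = 0.022599 kg·m².
d = √(0.022599 / 1.06) = 0.14601 m.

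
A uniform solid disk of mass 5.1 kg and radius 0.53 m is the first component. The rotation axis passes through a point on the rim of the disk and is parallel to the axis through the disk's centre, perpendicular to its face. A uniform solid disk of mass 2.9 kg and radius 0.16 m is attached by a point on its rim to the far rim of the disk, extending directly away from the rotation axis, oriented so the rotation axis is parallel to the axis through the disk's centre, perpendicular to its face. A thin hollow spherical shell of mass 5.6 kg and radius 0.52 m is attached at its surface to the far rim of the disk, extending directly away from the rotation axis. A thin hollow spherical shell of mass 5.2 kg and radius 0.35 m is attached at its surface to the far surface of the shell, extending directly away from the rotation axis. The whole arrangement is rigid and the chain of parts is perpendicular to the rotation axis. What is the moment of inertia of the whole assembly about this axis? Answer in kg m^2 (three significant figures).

Solid disk: I_cm = (1/2)MR² = (1/2)(5.1)(0.53)² = 0.7163 kg m^2; centre at d = 0.53 m, so the parallel axis theorem gives I = 0.7163 + (5.1)(0.53)² = 2.1489 kg m^2.
Solid disk: I_cm = (1/2)MR² = (1/2)(2.9)(0.16)² = 0.03712 kg m^2; centre at d = 0.53 + 0.53 + 0.16 = 1.22 m, so the parallel axis theorem gives I = 0.03712 + (2.9)(1.22)² = 4.3535 kg m^2.
Spherical shell: I_cm = (2/3)MR² = (2/3)(5.6)(0.52)² = 1.0095 kg m^2; centre at d = 0.53 + 0.53 + 0.16 + 0.16 + 0.52 = 1.9 m, so the parallel axis theorem gives I = 1.0095 + (5.6)(1.9)² = 21.225 kg m^2.
Spherical shell: I_cm = (2/3)MR² = (2/3)(5.2)(0.35)² = 0.42467 kg m^2; centre at d = 0.53 + 0.53 + 0.16 + 0.16 + 0.52 + 0.52 + 0.35 = 2.77 m, so the parallel axis theorem gives I = 0.42467 + (5.2)(2.77)² = 40.324 kg m^2.
Total I = 2.1489 + 4.3535 + 21.225 + 40.324 = 68.052 kg m^2.

68.1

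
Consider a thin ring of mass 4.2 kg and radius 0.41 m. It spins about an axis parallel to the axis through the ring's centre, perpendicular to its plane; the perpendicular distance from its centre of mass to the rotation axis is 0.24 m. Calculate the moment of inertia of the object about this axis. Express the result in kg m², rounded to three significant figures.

0.948

I_cm = MR² = (4.2)(0.41)² = 0.70602 kg m²; centre at d = 0.24 m, so I = I_cm + Md² gives I = 0.70602 + (4.2)(0.24)² = 0.94794 kg m².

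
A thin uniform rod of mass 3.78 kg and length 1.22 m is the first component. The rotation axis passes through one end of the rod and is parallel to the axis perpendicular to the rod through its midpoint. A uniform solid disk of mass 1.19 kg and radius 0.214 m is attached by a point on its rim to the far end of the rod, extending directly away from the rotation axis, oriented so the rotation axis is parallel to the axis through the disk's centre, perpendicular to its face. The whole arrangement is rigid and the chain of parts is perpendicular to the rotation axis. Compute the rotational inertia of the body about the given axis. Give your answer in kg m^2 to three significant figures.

4.35

Thin rod: I_cm = (1/12)ML² = (1/12)(3.78)(1.22)² = 0.46885 kg m^2; centre at d = 0.61 m, so I = I_cm + Md² gives I = 0.46885 + (3.78)(0.61)² = 1.8754 kg m^2.
Solid disk: I_cm = (1/2)MR² = (1/2)(1.19)(0.214)² = 0.027249 kg m^2; centre at d = 0.61 + 0.61 + 0.214 = 1.434 m, so I = I_cm + Md² gives I = 0.027249 + (1.19)(1.434)² = 2.4743 kg m^2.
Total I = 1.8754 + 2.4743 = 4.3497 kg m^2.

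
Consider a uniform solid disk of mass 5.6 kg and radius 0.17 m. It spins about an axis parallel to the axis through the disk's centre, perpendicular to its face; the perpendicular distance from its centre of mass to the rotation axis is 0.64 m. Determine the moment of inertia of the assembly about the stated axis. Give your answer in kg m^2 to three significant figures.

I_cm = (1/2)MR² = (1/2)(5.6)(0.17)² = 0.08092 kg m^2; centre at d = 0.64 m, so the parallel axis theorem gives I = 0.08092 + (5.6)(0.64)² = 2.3747 kg m^2.

2.37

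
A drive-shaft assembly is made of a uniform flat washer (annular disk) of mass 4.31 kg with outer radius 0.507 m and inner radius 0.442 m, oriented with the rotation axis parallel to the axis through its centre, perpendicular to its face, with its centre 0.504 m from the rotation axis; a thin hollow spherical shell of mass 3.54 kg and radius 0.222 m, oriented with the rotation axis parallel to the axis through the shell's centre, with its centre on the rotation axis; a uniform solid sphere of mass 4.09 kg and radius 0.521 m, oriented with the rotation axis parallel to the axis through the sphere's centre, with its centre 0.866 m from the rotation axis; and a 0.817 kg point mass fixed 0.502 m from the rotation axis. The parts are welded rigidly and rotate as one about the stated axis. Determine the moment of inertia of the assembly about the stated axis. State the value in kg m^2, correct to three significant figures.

Annular disk: I_cm = (1/2)M(R²+r²) = (1/2)(4.31)[(0.507)² + (0.442)²] = 0.97495 kg m^2; centre at d = 0.504 m, so the parallel axis theorem gives I = 0.97495 + (4.31)(0.504)² = 2.0698 kg m^2.
Spherical shell: I_cm = (2/3)MR² = (2/3)(3.54)(0.222)² = 0.11631 kg m^2; axis through the centre, so I = 0.11631 kg m^2.
Solid sphere: I_cm = (2/5)MR² = (2/5)(4.09)(0.521)² = 0.44408 kg m^2; centre at d = 0.866 m, so the parallel axis theorem gives I = 0.44408 + (4.09)(0.866)² = 3.5114 kg m^2.
Point mass: I_cm = 0; centre at d = 0.502 m, so the parallel axis theorem gives I = 0 + (0.817)(0.502)² = 0.20589 kg m^2.
Total I = 2.0698 + 0.11631 + 3.5114 + 0.20589 = 5.9034 kg m^2.

5.90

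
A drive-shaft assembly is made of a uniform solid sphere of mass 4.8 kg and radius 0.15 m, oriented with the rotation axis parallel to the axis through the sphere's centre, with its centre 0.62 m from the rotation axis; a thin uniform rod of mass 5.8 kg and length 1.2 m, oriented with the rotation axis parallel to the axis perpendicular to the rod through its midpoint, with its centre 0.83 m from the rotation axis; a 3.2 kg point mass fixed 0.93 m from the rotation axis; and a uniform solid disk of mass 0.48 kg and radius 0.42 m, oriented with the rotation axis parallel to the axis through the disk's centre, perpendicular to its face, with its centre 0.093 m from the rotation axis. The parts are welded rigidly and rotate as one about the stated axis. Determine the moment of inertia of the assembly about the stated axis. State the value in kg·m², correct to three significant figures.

Solid sphere: I_cm = (2/5)MR² = (2/5)(4.8)(0.15)² = 0.0432 kg·m²; centre at d = 0.62 m, so I = I_cm + Md² gives I = 0.0432 + (4.8)(0.62)² = 1.8883 kg·m².
Thin rod: I_cm = (1/12)ML² = (1/12)(5.8)(1.2)² = 0.696 kg·m²; centre at d = 0.83 m, so I = I_cm + Md² gives I = 0.696 + (5.8)(0.83)² = 4.6916 kg·m².
Point mass: I_cm = 0; centre at d = 0.93 m, so I = I_cm + Md² gives I = 0 + (3.2)(0.93)² = 2.7677 kg·m².
Solid disk: I_cm = (1/2)MR² = (1/2)(0.48)(0.42)² = 0.042336 kg·m²; centre at d = 0.093 m, so I = I_cm + Md² gives I = 0.042336 + (0.48)(0.093)² = 0.046488 kg·m².
Total I = 1.8883 + 4.6916 + 2.7677 + 0.046488 = 9.3941 kg·m².

9.39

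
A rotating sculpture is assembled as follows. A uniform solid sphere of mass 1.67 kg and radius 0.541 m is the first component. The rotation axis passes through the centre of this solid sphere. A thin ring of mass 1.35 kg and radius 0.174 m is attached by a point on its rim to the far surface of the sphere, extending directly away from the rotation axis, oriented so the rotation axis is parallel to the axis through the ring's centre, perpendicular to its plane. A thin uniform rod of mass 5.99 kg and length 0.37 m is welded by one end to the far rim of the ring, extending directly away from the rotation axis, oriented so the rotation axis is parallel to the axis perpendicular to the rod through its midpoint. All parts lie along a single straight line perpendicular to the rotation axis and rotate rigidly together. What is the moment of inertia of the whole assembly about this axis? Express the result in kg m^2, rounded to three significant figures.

Solid sphere: I_cm = (2/5)MR² = (2/5)(1.67)(0.541)² = 0.19551 kg m^2; axis through the centre, so I = 0.19551 kg m^2.
Thin ring: I_cm = MR² = (1.35)(0.174)² = 0.040873 kg m^2; centre at d = 0.541 + 0.174 = 0.715 m, so I = I_cm + Md² gives I = 0.040873 + (1.35)(0.715)² = 0.73103 kg m^2.
Thin rod: I_cm = (1/12)ML² = (1/12)(5.99)(0.37)² = 0.068336 kg m^2; centre at d = 0.541 + 0.174 + 0.174 + 0.185 = 1.074 m, so I = I_cm + Md² gives I = 0.068336 + (5.99)(1.074)² = 6.9777 kg m^2.
Total I = 0.19551 + 0.73103 + 6.9777 = 7.9042 kg m^2.

7.90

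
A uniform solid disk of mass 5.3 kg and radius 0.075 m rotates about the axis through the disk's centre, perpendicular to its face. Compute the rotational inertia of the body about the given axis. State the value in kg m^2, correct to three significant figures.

0.0149

I_cm = (1/2)MR² = (1/2)(5.3)(0.075)² = 0.014906 kg m^2; axis through the centre, so I = 0.014906 kg m^2.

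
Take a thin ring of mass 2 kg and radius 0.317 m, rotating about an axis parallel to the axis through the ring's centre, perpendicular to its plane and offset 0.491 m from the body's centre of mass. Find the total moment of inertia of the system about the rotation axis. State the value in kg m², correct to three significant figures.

I_cm = MR² = (2)(0.317)² = 0.20098 kg m²; centre at d = 0.491 m, so I = I_cm + Md² gives I = 0.20098 + (2)(0.491)² = 0.68314 kg m².

0.683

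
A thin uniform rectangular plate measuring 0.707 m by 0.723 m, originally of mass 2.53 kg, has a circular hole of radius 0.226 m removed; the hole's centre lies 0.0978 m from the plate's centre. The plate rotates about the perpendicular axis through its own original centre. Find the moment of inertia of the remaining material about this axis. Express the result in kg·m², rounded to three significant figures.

0.188

Unpierced body about its centre: I₀ = (1/12)M(a²+b²) = (1/12)(2.53)[(0.707)² + (0.723)²] = 0.21559 kg·m².
The removed disk has mass m = M·πr²/(ab) = (2.53)·π(0.226)²/(0.707·0.723) = 0.7942 kg (same uniform areal density).
Its moment of inertia about the rotation axis (parallel-axis theorem): I_hole = (1/2)mr² + md² = (1/2)(0.7942)(0.226)² + (0.7942)(0.0978)² = 0.027879 kg·m².
Treating the hole as negative mass, I = I₀ − I_hole = 0.21559 − 0.027879 = 0.18771 kg·m².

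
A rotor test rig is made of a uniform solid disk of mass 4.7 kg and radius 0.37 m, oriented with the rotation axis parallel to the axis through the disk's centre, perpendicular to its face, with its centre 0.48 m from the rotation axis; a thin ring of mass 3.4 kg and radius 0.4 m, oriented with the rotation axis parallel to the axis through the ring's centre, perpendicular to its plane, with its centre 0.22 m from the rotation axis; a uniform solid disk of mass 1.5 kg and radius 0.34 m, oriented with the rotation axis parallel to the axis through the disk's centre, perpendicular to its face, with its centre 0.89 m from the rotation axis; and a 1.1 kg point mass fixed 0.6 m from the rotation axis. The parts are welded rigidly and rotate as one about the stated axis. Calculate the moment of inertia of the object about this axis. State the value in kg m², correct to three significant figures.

Solid disk: I_cm = (1/2)MR² = (1/2)(4.7)(0.37)² = 0.32171 kg m²; centre at d = 0.48 m, so the parallel axis theorem gives I = 0.32171 + (4.7)(0.48)² = 1.4046 kg m².
Thin ring: I_cm = MR² = (3.4)(0.4)² = 0.544 kg m²; centre at d = 0.22 m, so the parallel axis theorem gives I = 0.544 + (3.4)(0.22)² = 0.70856 kg m².
Solid disk: I_cm = (1/2)MR² = (1/2)(1.5)(0.34)² = 0.0867 kg m²; centre at d = 0.89 m, so the parallel axis theorem gives I = 0.0867 + (1.5)(0.89)² = 1.2749 kg m².
Point mass: I_cm = 0; centre at d = 0.6 m, so the parallel axis theorem gives I = 0 + (1.1)(0.6)² = 0.396 kg m².
Total I = 1.4046 + 0.70856 + 1.2749 + 0.396 = 3.784 kg m².

3.78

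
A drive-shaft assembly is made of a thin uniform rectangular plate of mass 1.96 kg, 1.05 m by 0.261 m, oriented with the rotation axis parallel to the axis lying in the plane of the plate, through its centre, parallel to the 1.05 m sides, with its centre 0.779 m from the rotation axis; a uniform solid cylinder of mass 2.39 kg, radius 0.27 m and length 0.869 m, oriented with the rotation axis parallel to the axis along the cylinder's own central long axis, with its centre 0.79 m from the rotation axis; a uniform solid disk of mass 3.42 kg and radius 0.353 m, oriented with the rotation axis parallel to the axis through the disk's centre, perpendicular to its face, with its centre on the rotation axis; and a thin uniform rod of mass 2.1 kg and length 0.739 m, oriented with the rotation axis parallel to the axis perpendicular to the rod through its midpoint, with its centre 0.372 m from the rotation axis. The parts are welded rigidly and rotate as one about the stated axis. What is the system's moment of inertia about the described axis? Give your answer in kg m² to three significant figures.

3.38

Rectangular plate: I_cm = (1/12)Mb² = (1/12)(1.96)(0.261)² = 0.011126 kg m²; centre at d = 0.779 m, so the parallel axis theorem gives I = 0.011126 + (1.96)(0.779)² = 1.2005 kg m².
Solid cylinder: I_cm = (1/2)MR² = (1/2)(2.39)(0.27)² = 0.087116 kg m²; centre at d = 0.79 m, so the parallel axis theorem gives I = 0.087116 + (2.39)(0.79)² = 1.5787 kg m².
Solid disk: I_cm = (1/2)MR² = (1/2)(3.42)(0.353)² = 0.21308 kg m²; axis through the centre, so I = 0.21308 kg m².
Thin rod: I_cm = (1/12)ML² = (1/12)(2.1)(0.739)² = 0.095571 kg m²; centre at d = 0.372 m, so the parallel axis theorem gives I = 0.095571 + (2.1)(0.372)² = 0.38618 kg m².
Total I = 1.2005 + 1.5787 + 0.21308 + 0.38618 = 3.3785 kg m².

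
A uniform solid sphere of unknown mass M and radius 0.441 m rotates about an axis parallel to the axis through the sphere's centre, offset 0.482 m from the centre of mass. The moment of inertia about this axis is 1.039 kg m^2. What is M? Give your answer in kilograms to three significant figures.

3.35

I = I_cm + Md² = (2/5)MR² + Md² = M·[0.4·(0.441)² + (0.482)²] = M·0.31012.
So M = 1.039 / 0.31012 = 3.3504 kg.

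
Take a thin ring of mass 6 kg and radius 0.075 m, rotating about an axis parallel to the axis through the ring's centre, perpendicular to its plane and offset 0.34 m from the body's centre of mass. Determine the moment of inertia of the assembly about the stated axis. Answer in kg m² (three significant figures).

I_cm = MR² = (6)(0.075)² = 0.03375 kg m²; centre at d = 0.34 m, so I = I_cm + Md² gives I = 0.03375 + (6)(0.34)² = 0.72735 kg m².

0.727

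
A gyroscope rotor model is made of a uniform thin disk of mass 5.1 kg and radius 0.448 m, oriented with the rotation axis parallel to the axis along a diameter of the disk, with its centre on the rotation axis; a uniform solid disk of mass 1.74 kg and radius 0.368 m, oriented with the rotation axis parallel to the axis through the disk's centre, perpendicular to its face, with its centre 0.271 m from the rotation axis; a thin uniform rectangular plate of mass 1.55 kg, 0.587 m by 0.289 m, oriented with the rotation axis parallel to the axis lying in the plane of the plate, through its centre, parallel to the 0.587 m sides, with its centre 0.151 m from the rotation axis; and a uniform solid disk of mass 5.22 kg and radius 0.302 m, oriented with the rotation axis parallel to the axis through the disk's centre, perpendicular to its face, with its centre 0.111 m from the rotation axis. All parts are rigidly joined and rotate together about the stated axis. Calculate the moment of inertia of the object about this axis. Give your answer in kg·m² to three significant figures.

0.850

Thin disk: I_cm = (1/4)MR² = (1/4)(5.1)(0.448)² = 0.2559 kg·m²; axis through the centre, so I = 0.2559 kg·m².
Solid disk: I_cm = (1/2)MR² = (1/2)(1.74)(0.368)² = 0.11782 kg·m²; centre at d = 0.271 m, so the parallel axis theorem gives I = 0.11782 + (1.74)(0.271)² = 0.24561 kg·m².
Rectangular plate: I_cm = (1/12)Mb² = (1/12)(1.55)(0.289)² = 0.010788 kg·m²; centre at d = 0.151 m, so the parallel axis theorem gives I = 0.010788 + (1.55)(0.151)² = 0.04613 kg·m².
Solid disk: I_cm = (1/2)MR² = (1/2)(5.22)(0.302)² = 0.23804 kg·m²; centre at d = 0.111 m, so the parallel axis theorem gives I = 0.23804 + (5.22)(0.111)² = 0.30236 kg·m².
Total I = 0.2559 + 0.24561 + 0.04613 + 0.30236 = 0.84999 kg·m².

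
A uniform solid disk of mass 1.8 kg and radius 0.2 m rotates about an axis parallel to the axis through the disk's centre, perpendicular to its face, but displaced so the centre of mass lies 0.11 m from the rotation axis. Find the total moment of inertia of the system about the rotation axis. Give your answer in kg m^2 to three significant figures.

0.0578

I_cm = (1/2)MR² = (1/2)(1.8)(0.2)² = 0.036 kg m^2; centre at d = 0.11 m, so the parallel axis theorem gives I = 0.036 + (1.8)(0.11)² = 0.05778 kg m^2.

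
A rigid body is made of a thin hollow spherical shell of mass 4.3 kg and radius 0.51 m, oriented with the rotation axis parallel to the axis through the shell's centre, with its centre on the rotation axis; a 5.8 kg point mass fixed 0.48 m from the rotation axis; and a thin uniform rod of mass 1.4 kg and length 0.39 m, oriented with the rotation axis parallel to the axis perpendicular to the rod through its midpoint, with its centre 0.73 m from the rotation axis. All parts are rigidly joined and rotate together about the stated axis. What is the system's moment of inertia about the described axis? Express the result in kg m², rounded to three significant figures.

2.85

Spherical shell: I_cm = (2/3)MR² = (2/3)(4.3)(0.51)² = 0.74562 kg m²; axis through the centre, so I = 0.74562 kg m².
Point mass: I_cm = 0; centre at d = 0.48 m, so the parallel axis theorem gives I = 0 + (5.8)(0.48)² = 1.3363 kg m².
Thin rod: I_cm = (1/12)ML² = (1/12)(1.4)(0.39)² = 0.017745 kg m²; centre at d = 0.73 m, so the parallel axis theorem gives I = 0.017745 + (1.4)(0.73)² = 0.7638 kg m².
Total I = 0.74562 + 1.3363 + 0.7638 = 2.8457 kg m².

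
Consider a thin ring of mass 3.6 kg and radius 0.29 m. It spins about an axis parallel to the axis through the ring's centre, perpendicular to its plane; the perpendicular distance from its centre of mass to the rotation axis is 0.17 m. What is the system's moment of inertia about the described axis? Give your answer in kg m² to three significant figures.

0.407

I_cm = MR² = (3.6)(0.29)² = 0.30276 kg m²; centre at d = 0.17 m, so the parallel axis theorem gives I = 0.30276 + (3.6)(0.17)² = 0.4068 kg m².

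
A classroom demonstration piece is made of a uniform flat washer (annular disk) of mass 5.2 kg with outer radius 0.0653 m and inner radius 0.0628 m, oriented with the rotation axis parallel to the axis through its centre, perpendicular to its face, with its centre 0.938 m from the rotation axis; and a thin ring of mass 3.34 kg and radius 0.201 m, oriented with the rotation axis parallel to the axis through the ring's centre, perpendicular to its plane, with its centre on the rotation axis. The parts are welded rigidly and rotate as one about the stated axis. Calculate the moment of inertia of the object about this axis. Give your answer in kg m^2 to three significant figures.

Annular disk: I_cm = (1/2)M(R²+r²) = (1/2)(5.2)[(0.0653)² + (0.0628)²] = 0.021341 kg m^2; centre at d = 0.938 m, so the parallel axis theorem gives I = 0.021341 + (5.2)(0.938)² = 4.5965 kg m^2.
Thin ring: I_cm = MR² = (3.34)(0.201)² = 0.13494 kg m^2; axis through the centre, so I = 0.13494 kg m^2.
Total I = 4.5965 + 0.13494 = 4.7315 kg m^2.

4.73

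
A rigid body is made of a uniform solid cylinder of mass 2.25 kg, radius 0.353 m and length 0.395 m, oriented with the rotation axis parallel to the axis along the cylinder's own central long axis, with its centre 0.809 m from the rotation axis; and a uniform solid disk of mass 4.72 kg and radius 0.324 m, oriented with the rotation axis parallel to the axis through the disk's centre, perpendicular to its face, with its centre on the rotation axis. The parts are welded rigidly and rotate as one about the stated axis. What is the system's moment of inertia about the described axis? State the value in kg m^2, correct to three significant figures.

1.86

Solid cylinder: I_cm = (1/2)MR² = (1/2)(2.25)(0.353)² = 0.14019 kg m^2; centre at d = 0.809 m, so I = I_cm + Md² gives I = 0.14019 + (2.25)(0.809)² = 1.6128 kg m^2.
Solid disk: I_cm = (1/2)MR² = (1/2)(4.72)(0.324)² = 0.24774 kg m^2; axis through the centre, so I = 0.24774 kg m^2.
Total I = 1.6128 + 0.24774 = 1.8605 kg m^2.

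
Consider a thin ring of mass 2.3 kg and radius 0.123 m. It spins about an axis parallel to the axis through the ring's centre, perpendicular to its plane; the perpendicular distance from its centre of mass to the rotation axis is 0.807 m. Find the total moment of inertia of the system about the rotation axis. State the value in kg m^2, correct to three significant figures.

1.53

I_cm = MR² = (2.3)(0.123)² = 0.034797 kg m^2; centre at d = 0.807 m, so the parallel axis theorem gives I = 0.034797 + (2.3)(0.807)² = 1.5327 kg m^2.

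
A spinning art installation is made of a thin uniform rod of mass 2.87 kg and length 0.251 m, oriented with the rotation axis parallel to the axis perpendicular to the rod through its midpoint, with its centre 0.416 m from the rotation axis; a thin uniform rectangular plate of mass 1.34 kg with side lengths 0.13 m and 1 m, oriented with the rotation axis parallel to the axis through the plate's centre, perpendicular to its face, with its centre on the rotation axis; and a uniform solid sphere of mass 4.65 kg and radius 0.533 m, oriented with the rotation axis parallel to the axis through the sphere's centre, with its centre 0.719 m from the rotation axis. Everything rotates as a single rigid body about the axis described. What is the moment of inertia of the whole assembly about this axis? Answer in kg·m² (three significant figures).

3.56

Thin rod: I_cm = (1/12)ML² = (1/12)(2.87)(0.251)² = 0.015068 kg·m²; centre at d = 0.416 m, so I = I_cm + Md² gives I = 0.015068 + (2.87)(0.416)² = 0.51174 kg·m².
Rectangular plate: I_cm = (1/12)M(a²+b²) = (1/12)(1.34)[(0.13)² + (1)²] = 0.11355 kg·m²; axis through the centre, so I = 0.11355 kg·m².
Solid sphere: I_cm = (2/5)MR² = (2/5)(4.65)(0.533)² = 0.52841 kg·m²; centre at d = 0.719 m, so I = I_cm + Md² gives I = 0.52841 + (4.65)(0.719)² = 2.9323 kg·m².
Total I = 0.51174 + 0.11355 + 2.9323 = 3.5576 kg·m².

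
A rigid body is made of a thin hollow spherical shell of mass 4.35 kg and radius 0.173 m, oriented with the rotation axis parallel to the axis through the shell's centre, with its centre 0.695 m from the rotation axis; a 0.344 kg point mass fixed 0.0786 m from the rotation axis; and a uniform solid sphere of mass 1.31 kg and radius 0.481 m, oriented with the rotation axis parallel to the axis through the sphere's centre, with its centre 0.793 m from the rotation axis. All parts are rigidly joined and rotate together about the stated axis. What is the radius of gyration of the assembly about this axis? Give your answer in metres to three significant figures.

Spherical shell: I_cm = (2/3)MR² = (2/3)(4.35)(0.173)² = 0.086794 kg·m²; centre at d = 0.695 m, so the parallel axis theorem gives I = 0.086794 + (4.35)(0.695)² = 2.188 kg·m².
Point mass: I_cm = 0; centre at d = 0.0786 m, so the parallel axis theorem gives I = 0 + (0.344)(0.0786)² = 0.0021252 kg·m².
Solid sphere: I_cm = (2/5)MR² = (2/5)(1.31)(0.481)² = 0.12123 kg·m²; centre at d = 0.793 m, so the parallel axis theorem gives I = 0.12123 + (1.31)(0.793)² = 0.94503 kg·m².
Total I = 3.1351 kg·m²; total mass M = 6.004 kg.
k = √(I/M) = √(3.1351/6.004) = 0.72261 m.

0.723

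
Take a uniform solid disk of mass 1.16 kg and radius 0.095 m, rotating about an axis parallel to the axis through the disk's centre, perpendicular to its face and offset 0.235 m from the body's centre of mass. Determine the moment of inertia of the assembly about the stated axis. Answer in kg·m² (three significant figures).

I_cm = (1/2)MR² = (1/2)(1.16)(0.095)² = 0.0052345 kg·m²; centre at d = 0.235 m, so I = I_cm + Md² gives I = 0.0052345 + (1.16)(0.235)² = 0.069295 kg·m².

0.0693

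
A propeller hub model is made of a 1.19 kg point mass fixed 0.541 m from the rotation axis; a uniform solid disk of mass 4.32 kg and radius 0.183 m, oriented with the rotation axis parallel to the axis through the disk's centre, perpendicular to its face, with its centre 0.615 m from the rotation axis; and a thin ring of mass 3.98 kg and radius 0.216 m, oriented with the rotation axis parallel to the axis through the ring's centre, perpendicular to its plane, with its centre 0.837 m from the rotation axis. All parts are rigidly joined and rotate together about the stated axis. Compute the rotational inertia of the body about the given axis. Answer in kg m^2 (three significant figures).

Point mass: I_cm = 0; centre at d = 0.541 m, so the parallel axis theorem gives I = 0 + (1.19)(0.541)² = 0.34829 kg m^2.
Solid disk: I_cm = (1/2)MR² = (1/2)(4.32)(0.183)² = 0.072336 kg m^2; centre at d = 0.615 m, so the parallel axis theorem gives I = 0.072336 + (4.32)(0.615)² = 1.7063 kg m^2.
Thin ring: I_cm = MR² = (3.98)(0.216)² = 0.18569 kg m^2; centre at d = 0.837 m, so the parallel axis theorem gives I = 0.18569 + (3.98)(0.837)² = 2.974 kg m^2.
Total I = 0.34829 + 1.7063 + 2.974 = 5.0285 kg m^2.

5.03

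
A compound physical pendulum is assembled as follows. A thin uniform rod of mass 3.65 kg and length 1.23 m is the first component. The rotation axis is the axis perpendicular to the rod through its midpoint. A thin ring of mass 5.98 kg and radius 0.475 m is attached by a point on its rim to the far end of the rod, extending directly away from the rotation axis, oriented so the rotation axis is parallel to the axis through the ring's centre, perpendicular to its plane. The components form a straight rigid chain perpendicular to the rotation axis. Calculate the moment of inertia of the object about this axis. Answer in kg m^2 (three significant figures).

Thin rod: I_cm = (1/12)ML² = (1/12)(3.65)(1.23)² = 0.46017 kg m^2; axis through the centre, so I = 0.46017 kg m^2.
Thin ring: I_cm = MR² = (5.98)(0.475)² = 1.3492 kg m^2; centre at d = 0.615 + 0.475 = 1.09 m, so the parallel axis theorem gives I = 1.3492 + (5.98)(1.09)² = 8.4541 kg m^2.
Total I = 0.46017 + 8.4541 = 8.9142 kg m^2.

8.91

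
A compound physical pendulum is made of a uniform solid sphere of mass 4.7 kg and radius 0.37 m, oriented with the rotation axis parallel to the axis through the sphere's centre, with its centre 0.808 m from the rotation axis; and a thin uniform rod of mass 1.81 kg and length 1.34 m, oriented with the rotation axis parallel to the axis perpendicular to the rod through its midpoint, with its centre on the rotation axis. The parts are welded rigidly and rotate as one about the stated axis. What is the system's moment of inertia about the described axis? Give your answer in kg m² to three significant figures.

3.60

Solid sphere: I_cm = (2/5)MR² = (2/5)(4.7)(0.37)² = 0.25737 kg m²; centre at d = 0.808 m, so the parallel axis theorem gives I = 0.25737 + (4.7)(0.808)² = 3.3258 kg m².
Thin rod: I_cm = (1/12)ML² = (1/12)(1.81)(1.34)² = 0.27084 kg m²; axis through the centre, so I = 0.27084 kg m².
Total I = 3.3258 + 0.27084 = 3.5967 kg m².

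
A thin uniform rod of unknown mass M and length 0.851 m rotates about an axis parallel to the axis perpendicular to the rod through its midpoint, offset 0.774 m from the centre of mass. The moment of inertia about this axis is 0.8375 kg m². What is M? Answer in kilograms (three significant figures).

I = I_cm + Md² = (1/12)ML² + Md² = M·[0.0833333·(0.851)² + (0.774)²] = M·0.65943.
So M = 0.8375 / 0.65943 = 1.27 kg.

1.27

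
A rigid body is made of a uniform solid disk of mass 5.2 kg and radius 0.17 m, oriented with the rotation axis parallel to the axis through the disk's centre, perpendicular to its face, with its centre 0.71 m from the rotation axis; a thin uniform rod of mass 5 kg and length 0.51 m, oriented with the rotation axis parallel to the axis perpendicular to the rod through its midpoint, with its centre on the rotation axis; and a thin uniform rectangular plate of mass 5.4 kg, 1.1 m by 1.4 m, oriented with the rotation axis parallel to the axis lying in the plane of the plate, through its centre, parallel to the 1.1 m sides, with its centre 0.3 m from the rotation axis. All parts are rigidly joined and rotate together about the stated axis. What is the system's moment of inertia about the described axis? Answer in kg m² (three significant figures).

Solid disk: I_cm = (1/2)MR² = (1/2)(5.2)(0.17)² = 0.07514 kg m²; centre at d = 0.71 m, so the parallel axis theorem gives I = 0.07514 + (5.2)(0.71)² = 2.6965 kg m².
Thin rod: I_cm = (1/12)ML² = (1/12)(5)(0.51)² = 0.10837 kg m²; axis through the centre, so I = 0.10837 kg m².
Rectangular plate: I_cm = (1/12)Mb² = (1/12)(5.4)(1.4)² = 0.882 kg m²; centre at d = 0.3 m, so the parallel axis theorem gives I = 0.882 + (5.4)(0.3)² = 1.368 kg m².
Total I = 2.6965 + 0.10837 + 1.368 = 4.1728 kg m².

4.17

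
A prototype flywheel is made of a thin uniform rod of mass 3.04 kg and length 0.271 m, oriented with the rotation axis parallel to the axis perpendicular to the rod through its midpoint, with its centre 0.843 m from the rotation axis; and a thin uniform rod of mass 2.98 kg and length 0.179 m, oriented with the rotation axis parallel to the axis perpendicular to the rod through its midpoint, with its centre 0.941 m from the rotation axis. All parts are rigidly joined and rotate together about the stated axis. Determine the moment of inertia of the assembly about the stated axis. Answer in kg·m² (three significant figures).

4.83

Thin rod: I_cm = (1/12)ML² = (1/12)(3.04)(0.271)² = 0.018605 kg·m²; centre at d = 0.843 m, so I = I_cm + Md² gives I = 0.018605 + (3.04)(0.843)² = 2.179 kg·m².
Thin rod: I_cm = (1/12)ML² = (1/12)(2.98)(0.179)² = 0.0079568 kg·m²; centre at d = 0.941 m, so I = I_cm + Md² gives I = 0.0079568 + (2.98)(0.941)² = 2.6467 kg·m².
Total I = 2.179 + 2.6467 = 4.8257 kg·m².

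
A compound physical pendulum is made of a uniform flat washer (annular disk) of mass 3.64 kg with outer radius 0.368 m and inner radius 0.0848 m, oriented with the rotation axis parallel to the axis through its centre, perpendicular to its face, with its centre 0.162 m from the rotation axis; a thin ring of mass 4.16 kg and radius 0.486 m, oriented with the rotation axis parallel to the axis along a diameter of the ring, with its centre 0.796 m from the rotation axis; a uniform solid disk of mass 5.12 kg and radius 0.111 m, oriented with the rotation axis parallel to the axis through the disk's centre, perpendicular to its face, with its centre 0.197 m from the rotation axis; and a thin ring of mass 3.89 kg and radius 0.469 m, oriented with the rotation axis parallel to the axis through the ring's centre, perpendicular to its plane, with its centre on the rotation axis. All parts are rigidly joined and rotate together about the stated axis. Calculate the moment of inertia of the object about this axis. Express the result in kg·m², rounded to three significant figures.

4.57

Annular disk: I_cm = (1/2)M(R²+r²) = (1/2)(3.64)[(0.368)² + (0.0848)²] = 0.25956 kg·m²; centre at d = 0.162 m, so the parallel axis theorem gives I = 0.25956 + (3.64)(0.162)² = 0.35509 kg·m².
Thin ring: I_cm = (1/2)MR² = (1/2)(4.16)(0.486)² = 0.49129 kg·m²; centre at d = 0.796 m, so the parallel axis theorem gives I = 0.49129 + (4.16)(0.796)² = 3.1271 kg·m².
Solid disk: I_cm = (1/2)MR² = (1/2)(5.12)(0.111)² = 0.031542 kg·m²; centre at d = 0.197 m, so the parallel axis theorem gives I = 0.031542 + (5.12)(0.197)² = 0.23024 kg·m².
Thin ring: I_cm = MR² = (3.89)(0.469)² = 0.85565 kg·m²; axis through the centre, so I = 0.85565 kg·m².
Total I = 0.35509 + 3.1271 + 0.23024 + 0.85565 = 4.5681 kg·m².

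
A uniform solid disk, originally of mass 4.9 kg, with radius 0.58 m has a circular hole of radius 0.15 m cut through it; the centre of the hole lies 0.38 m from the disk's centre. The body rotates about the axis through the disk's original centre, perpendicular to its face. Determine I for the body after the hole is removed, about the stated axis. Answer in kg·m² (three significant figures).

0.773

Unpierced body about its centre: I₀ = (1/2)MR² = (1/2)(4.9)(0.58)² = 0.82418 kg·m².
The removed disk has mass m = M·(r/R)² = (4.9)(0.15/0.58)² = 0.32773 kg (same uniform areal density).
Its moment of inertia about the rotation axis (parallel-axis theorem): I_hole = (1/2)mr² + md² = (1/2)(0.32773)(0.15)² + (0.32773)(0.38)² = 0.051012 kg·m².
Treating the hole as negative mass, I = I₀ − I_hole = 0.82418 − 0.051012 = 0.77317 kg·m².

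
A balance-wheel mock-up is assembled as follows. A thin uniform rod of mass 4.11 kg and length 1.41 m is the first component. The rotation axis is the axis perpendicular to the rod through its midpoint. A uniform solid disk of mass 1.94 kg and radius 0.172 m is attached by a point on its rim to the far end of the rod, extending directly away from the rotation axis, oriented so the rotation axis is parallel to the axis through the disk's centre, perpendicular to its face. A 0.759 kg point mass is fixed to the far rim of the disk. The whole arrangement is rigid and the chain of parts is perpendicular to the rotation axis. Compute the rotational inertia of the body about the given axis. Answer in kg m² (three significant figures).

3.04

Thin rod: I_cm = (1/12)ML² = (1/12)(4.11)(1.41)² = 0.68092 kg m²; axis through the centre, so I = 0.68092 kg m².
Solid disk: I_cm = (1/2)MR² = (1/2)(1.94)(0.172)² = 0.028696 kg m²; centre at d = 0.705 + 0.172 = 0.877 m, so I = I_cm + Md² gives I = 0.028696 + (1.94)(0.877)² = 1.5208 kg m².
Point mass: I_cm = 0; centre at d = 0.705 + 0.172 + 0.172 = 1.049 m, so I = I_cm + Md² gives I = 0 + (0.759)(1.049)² = 0.8352 kg m².
Total I = 0.68092 + 1.5208 + 0.8352 = 3.0369 kg m².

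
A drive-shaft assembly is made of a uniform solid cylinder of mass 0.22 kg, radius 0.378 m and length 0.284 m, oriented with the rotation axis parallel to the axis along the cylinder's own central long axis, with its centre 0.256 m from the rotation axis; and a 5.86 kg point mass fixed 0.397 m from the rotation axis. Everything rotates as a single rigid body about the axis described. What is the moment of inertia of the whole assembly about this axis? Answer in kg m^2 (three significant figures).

Solid cylinder: I_cm = (1/2)MR² = (1/2)(0.22)(0.378)² = 0.015717 kg m^2; centre at d = 0.256 m, so I = I_cm + Md² gives I = 0.015717 + (0.22)(0.256)² = 0.030135 kg m^2.
Point mass: I_cm = 0; centre at d = 0.397 m, so I = I_cm + Md² gives I = 0 + (5.86)(0.397)² = 0.92359 kg m^2.
Total I = 0.030135 + 0.92359 = 0.95372 kg m^2.

0.954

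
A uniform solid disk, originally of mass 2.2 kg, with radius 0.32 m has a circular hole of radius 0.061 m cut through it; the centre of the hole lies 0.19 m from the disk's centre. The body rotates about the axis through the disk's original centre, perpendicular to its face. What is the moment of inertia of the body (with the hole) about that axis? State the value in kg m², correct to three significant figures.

Unpierced body about its centre: I₀ = (1/2)MR² = (1/2)(2.2)(0.32)² = 0.11264 kg m².
The removed disk has mass m = M·(r/R)² = (2.2)(0.061/0.32)² = 0.079943 kg (same uniform areal density).
Its moment of inertia about the rotation axis (parallel-axis theorem): I_hole = (1/2)mr² + md² = (1/2)(0.079943)(0.061)² + (0.079943)(0.19)² = 0.0030347 kg m².
Treating the hole as negative mass, I = I₀ − I_hole = 0.11264 − 0.0030347 = 0.10961 kg m².

0.110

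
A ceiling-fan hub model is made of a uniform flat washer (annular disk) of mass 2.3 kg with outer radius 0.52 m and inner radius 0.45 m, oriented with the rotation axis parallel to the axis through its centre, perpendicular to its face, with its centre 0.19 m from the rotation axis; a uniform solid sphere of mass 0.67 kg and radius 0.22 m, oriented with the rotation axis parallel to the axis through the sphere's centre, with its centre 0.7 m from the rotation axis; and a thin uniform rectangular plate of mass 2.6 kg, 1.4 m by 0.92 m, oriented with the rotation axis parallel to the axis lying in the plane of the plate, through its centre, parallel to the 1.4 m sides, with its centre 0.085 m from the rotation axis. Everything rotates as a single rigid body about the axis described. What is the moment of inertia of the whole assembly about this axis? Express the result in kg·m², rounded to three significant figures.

1.17

Annular disk: I_cm = (1/2)M(R²+r²) = (1/2)(2.3)[(0.52)² + (0.45)²] = 0.54383 kg·m²; centre at d = 0.19 m, so the parallel axis theorem gives I = 0.54383 + (2.3)(0.19)² = 0.62687 kg·m².
Solid sphere: I_cm = (2/5)MR² = (2/5)(0.67)(0.22)² = 0.012971 kg·m²; centre at d = 0.7 m, so the parallel axis theorem gives I = 0.012971 + (0.67)(0.7)² = 0.34127 kg·m².
Rectangular plate: I_cm = (1/12)Mb² = (1/12)(2.6)(0.92)² = 0.18339 kg·m²; centre at d = 0.085 m, so the parallel axis theorem gives I = 0.18339 + (2.6)(0.085)² = 0.20217 kg·m².
Total I = 0.62687 + 0.34127 + 0.20217 = 1.1703 kg·m².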